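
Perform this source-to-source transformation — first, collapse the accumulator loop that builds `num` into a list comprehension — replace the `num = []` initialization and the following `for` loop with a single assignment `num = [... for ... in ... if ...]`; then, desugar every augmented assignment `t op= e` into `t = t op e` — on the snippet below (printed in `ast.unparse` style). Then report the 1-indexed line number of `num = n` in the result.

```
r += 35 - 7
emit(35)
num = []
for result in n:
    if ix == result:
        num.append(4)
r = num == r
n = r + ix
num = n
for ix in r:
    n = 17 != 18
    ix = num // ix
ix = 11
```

Transformed code:
r = r + (35 - 7)
emit(35)
num = [4 for result in n if ix == result]
r = num == r
n = r + ix
num = n
for ix in r:
    n = 17 != 18
    ix = num // ix
ix = 11

6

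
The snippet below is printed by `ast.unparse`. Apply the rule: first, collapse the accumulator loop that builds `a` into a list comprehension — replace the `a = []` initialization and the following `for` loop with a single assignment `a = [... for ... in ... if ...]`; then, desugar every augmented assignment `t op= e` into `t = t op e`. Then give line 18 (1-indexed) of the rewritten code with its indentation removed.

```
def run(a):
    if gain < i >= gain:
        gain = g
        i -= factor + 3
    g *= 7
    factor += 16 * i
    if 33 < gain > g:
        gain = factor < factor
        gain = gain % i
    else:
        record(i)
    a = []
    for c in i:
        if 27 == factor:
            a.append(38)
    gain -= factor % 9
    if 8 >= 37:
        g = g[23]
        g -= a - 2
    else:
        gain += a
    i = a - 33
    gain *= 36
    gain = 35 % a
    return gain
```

gain = gain + a

Transformed code:
def run(a):
    if gain < i >= gain:
        gain = g
        i = i - (factor + 3)
    g = g * 7
    factor = factor + 16 * i
    if 33 < gain > g:
        gain = factor < factor
        gain = gain % i
    else:
        record(i)
    a = [38 for c in i if 27 == factor]
    gain = gain - factor % 9
    if 8 >= 37:
        g = g[23]
        g = g - (a - 2)
    else:
        gain = gain + a
    i = a - 33
    gain = gain * 36
    gain = 35 % a
    return gain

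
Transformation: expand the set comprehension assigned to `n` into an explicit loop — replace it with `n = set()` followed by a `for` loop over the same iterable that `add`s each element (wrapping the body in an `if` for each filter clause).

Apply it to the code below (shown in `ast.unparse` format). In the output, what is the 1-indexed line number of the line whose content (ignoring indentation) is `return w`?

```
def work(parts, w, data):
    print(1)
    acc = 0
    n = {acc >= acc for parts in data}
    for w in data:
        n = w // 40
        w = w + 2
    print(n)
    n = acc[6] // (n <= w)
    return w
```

Transformed code:
def work(parts, w, data):
    print(1)
    acc = 0
    n = set()
    for parts in data:
        n.add(acc >= acc)
    for w in data:
        n = w // 40
        w = w + 2
    print(n)
    n = acc[6] // (n <= w)
    return w

12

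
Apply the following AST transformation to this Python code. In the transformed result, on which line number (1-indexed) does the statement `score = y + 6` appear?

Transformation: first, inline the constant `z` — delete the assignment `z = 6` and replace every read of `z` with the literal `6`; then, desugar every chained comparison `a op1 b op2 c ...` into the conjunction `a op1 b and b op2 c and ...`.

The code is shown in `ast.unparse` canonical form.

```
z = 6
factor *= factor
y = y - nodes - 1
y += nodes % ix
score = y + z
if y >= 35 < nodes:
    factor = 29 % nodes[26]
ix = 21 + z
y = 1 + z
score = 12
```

Transformed code:
factor *= factor
y = y - nodes - 1
y += nodes % ix
score = y + 6
if y >= 35 and 35 < nodes:
    factor = 29 % nodes[26]
ix = 21 + 6
y = 1 + 6
score = 12

4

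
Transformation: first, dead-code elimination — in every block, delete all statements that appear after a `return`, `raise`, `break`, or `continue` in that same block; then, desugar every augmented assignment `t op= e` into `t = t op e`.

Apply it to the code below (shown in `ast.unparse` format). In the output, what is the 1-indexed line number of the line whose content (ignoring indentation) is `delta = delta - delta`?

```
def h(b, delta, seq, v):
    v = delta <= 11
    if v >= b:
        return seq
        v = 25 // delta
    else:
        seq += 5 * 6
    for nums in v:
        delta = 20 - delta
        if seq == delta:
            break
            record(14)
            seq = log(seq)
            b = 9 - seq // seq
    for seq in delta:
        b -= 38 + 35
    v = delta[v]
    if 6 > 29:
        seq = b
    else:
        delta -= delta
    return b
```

17

Transformed code:
def h(b, delta, seq, v):
    v = delta <= 11
    if v >= b:
        return seq
    else:
        seq = seq + 5 * 6
    for nums in v:
        delta = 20 - delta
        if seq == delta:
            break
    for seq in delta:
        b = b - (38 + 35)
    v = delta[v]
    if 6 > 29:
        seq = b
    else:
        delta = delta - delta
    return b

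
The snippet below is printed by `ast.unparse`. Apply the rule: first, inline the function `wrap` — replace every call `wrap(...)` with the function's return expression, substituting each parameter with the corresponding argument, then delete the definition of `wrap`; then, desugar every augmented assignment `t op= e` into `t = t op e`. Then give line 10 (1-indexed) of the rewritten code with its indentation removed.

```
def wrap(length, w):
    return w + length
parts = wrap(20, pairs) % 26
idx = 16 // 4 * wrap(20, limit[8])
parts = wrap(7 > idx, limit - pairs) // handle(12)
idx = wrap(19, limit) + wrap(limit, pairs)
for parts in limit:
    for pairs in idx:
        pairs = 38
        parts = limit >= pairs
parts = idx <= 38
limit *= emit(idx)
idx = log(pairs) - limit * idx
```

limit = limit * emit(idx)

Transformed code:
parts = (pairs + 20) % 26
idx = 16 // 4 * (limit[8] + 20)
parts = (limit - pairs + (7 > idx)) // handle(12)
idx = limit + 19 + (pairs + limit)
for parts in limit:
    for pairs in idx:
        pairs = 38
        parts = limit >= pairs
parts = idx <= 38
limit = limit * emit(idx)
idx = log(pairs) - limit * idx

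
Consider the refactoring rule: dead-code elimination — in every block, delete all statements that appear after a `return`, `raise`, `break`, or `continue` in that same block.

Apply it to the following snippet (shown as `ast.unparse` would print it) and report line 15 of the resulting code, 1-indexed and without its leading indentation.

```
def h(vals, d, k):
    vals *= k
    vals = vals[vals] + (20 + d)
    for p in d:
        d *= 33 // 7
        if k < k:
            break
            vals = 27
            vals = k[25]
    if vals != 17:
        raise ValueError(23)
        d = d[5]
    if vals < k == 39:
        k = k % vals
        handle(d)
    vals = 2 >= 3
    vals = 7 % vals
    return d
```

Transformed code:
def h(vals, d, k):
    vals *= k
    vals = vals[vals] + (20 + d)
    for p in d:
        d *= 33 // 7
        if k < k:
            break
    if vals != 17:
        raise ValueError(23)
    if vals < k == 39:
        k = k % vals
        handle(d)
    vals = 2 >= 3
    vals = 7 % vals
    return d

return d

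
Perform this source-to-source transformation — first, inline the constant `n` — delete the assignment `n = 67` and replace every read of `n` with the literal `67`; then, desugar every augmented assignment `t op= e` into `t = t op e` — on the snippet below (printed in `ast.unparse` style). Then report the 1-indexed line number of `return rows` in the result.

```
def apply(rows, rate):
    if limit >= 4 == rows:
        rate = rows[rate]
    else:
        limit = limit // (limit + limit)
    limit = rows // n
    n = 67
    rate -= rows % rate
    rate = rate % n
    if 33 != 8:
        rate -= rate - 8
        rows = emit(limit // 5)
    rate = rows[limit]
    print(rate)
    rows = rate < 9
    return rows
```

15

Transformed code:
def apply(rows, rate):
    if limit >= 4 == rows:
        rate = rows[rate]
    else:
        limit = limit // (limit + limit)
    limit = rows // 67
    rate = rate - rows % rate
    rate = rate % 67
    if 33 != 8:
        rate = rate - (rate - 8)
        rows = emit(limit // 5)
    rate = rows[limit]
    print(rate)
    rows = rate < 9
    return rows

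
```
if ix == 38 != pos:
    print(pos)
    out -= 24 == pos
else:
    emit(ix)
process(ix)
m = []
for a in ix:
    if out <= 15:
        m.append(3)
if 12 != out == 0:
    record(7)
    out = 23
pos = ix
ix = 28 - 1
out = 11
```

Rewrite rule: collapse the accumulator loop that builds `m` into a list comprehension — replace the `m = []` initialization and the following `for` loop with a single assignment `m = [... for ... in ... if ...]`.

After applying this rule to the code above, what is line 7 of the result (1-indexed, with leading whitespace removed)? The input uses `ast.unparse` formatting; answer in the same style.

m = [3 for a in ix if out <= 15]

Transformed code:
if ix == 38 != pos:
    print(pos)
    out -= 24 == pos
else:
    emit(ix)
process(ix)
m = [3 for a in ix if out <= 15]
if 12 != out == 0:
    record(7)
    out = 23
pos = ix
ix = 28 - 1
out = 11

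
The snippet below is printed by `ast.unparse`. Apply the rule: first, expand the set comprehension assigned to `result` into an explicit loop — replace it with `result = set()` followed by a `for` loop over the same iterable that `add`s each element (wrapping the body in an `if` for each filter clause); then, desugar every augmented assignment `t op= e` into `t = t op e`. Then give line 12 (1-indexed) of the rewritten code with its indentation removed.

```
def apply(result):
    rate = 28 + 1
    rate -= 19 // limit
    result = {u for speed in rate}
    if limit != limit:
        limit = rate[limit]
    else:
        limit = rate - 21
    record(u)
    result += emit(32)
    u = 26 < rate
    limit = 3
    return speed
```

result = result + emit(32)

Transformed code:
def apply(result):
    rate = 28 + 1
    rate = rate - 19 // limit
    result = set()
    for speed in rate:
        result.add(u)
    if limit != limit:
        limit = rate[limit]
    else:
        limit = rate - 21
    record(u)
    result = result + emit(32)
    u = 26 < rate
    limit = 3
    return speed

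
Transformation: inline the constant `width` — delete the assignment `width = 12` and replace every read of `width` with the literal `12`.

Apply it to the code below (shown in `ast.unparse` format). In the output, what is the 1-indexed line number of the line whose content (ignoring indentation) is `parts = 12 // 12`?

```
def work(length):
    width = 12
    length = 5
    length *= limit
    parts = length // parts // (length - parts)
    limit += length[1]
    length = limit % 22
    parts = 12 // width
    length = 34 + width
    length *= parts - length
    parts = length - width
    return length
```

Transformed code:
def work(length):
    length = 5
    length *= limit
    parts = length // parts // (length - parts)
    limit += length[1]
    length = limit % 22
    parts = 12 // 12
    length = 34 + 12
    length *= parts - length
    parts = length - 12
    return length

7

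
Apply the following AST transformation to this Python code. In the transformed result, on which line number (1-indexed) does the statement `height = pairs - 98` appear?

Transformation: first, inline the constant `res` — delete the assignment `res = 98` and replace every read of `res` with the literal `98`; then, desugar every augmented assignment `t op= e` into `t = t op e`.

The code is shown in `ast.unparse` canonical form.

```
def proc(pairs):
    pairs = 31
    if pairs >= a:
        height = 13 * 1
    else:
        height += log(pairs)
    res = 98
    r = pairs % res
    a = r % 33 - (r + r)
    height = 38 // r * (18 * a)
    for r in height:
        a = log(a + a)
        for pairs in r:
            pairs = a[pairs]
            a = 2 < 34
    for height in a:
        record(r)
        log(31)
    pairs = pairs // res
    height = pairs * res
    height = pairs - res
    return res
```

20

Transformed code:
def proc(pairs):
    pairs = 31
    if pairs >= a:
        height = 13 * 1
    else:
        height = height + log(pairs)
    r = pairs % 98
    a = r % 33 - (r + r)
    height = 38 // r * (18 * a)
    for r in height:
        a = log(a + a)
        for pairs in r:
            pairs = a[pairs]
            a = 2 < 34
    for height in a:
        record(r)
        log(31)
    pairs = pairs // 98
    height = pairs * 98
    height = pairs - 98
    return 98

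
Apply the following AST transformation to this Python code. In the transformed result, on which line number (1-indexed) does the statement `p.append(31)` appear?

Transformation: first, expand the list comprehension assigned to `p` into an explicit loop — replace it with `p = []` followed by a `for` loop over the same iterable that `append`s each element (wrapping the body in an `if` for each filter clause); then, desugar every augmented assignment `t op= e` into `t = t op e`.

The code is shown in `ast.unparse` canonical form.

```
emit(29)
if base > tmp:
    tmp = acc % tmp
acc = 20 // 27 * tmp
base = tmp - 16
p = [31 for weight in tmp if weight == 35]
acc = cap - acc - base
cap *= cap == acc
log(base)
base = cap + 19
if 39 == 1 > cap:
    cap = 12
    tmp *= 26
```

Transformed code:
emit(29)
if base > tmp:
    tmp = acc % tmp
acc = 20 // 27 * tmp
base = tmp - 16
p = []
for weight in tmp:
    if weight == 35:
        p.append(31)
acc = cap - acc - base
cap = cap * (cap == acc)
log(base)
base = cap + 19
if 39 == 1 > cap:
    cap = 12
    tmp = tmp * 26

9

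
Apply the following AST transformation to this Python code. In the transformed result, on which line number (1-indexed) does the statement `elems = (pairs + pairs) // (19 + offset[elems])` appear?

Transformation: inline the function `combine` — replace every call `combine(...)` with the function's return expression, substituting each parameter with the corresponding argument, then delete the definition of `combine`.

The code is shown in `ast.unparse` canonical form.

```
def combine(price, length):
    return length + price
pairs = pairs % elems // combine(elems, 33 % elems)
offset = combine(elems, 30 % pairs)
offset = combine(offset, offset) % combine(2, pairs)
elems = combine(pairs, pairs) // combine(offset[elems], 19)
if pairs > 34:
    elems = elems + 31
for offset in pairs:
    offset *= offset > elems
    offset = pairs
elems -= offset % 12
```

Transformed code:
pairs = pairs % elems // (33 % elems + elems)
offset = 30 % pairs + elems
offset = (offset + offset) % (pairs + 2)
elems = (pairs + pairs) // (19 + offset[elems])
if pairs > 34:
    elems = elems + 31
for offset in pairs:
    offset *= offset > elems
    offset = pairs
elems -= offset % 12

4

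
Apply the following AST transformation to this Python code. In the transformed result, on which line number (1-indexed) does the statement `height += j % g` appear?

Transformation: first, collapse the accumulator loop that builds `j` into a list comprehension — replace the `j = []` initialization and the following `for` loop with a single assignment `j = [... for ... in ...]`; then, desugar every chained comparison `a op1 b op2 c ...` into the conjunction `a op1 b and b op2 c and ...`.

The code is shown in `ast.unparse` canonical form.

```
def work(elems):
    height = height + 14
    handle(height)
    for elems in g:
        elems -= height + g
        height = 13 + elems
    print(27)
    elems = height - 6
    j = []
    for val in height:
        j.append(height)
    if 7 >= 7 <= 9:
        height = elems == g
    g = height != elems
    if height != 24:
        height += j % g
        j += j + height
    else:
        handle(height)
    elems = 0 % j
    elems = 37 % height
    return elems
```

Transformed code:
def work(elems):
    height = height + 14
    handle(height)
    for elems in g:
        elems -= height + g
        height = 13 + elems
    print(27)
    elems = height - 6
    j = [height for val in height]
    if 7 >= 7 and 7 <= 9:
        height = elems == g
    g = height != elems
    if height != 24:
        height += j % g
        j += j + height
    else:
        handle(height)
    elems = 0 % j
    elems = 37 % height
    return elems

14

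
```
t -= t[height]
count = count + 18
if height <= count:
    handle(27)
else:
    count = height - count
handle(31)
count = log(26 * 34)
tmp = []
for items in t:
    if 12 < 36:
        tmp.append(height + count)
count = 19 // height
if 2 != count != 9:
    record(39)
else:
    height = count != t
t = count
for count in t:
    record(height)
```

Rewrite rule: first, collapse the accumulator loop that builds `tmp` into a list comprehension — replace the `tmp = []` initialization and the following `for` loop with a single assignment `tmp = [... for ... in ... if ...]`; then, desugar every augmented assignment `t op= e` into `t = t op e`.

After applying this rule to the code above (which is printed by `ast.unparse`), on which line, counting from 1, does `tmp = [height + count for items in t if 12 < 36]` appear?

9

Transformed code:
t = t - t[height]
count = count + 18
if height <= count:
    handle(27)
else:
    count = height - count
handle(31)
count = log(26 * 34)
tmp = [height + count for items in t if 12 < 36]
count = 19 // height
if 2 != count != 9:
    record(39)
else:
    height = count != t
t = count
for count in t:
    record(height)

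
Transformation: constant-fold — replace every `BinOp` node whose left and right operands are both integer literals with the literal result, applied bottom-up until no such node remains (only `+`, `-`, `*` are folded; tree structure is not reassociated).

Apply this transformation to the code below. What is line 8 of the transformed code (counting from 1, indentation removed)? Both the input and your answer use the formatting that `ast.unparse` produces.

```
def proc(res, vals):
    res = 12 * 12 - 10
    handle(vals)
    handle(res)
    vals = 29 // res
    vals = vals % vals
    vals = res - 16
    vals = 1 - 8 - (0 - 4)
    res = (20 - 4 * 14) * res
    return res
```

vals = -3

Transformed code:
def proc(res, vals):
    res = 134
    handle(vals)
    handle(res)
    vals = 29 // res
    vals = vals % vals
    vals = res - 16
    vals = -3
    res = -36 * res
    return res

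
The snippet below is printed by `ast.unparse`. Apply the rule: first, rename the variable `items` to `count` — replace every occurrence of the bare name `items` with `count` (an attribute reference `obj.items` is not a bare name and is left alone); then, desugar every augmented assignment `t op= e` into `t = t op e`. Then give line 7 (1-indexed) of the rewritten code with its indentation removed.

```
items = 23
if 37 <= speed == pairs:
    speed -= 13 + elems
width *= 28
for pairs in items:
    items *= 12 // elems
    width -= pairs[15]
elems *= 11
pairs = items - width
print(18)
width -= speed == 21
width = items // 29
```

Transformed code:
count = 23
if 37 <= speed == pairs:
    speed = speed - (13 + elems)
width = width * 28
for pairs in count:
    count = count * (12 // elems)
    width = width - pairs[15]
elems = elems * 11
pairs = count - width
print(18)
width = width - (speed == 21)
width = count // 29

width = width - pairs[15]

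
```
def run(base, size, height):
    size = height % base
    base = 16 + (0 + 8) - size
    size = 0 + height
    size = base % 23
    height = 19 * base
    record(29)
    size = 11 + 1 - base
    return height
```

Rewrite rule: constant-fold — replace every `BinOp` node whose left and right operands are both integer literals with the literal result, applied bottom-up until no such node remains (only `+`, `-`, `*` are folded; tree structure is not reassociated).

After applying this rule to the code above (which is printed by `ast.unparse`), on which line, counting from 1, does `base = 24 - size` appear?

Transformed code:
def run(base, size, height):
    size = height % base
    base = 24 - size
    size = 0 + height
    size = base % 23
    height = 19 * base
    record(29)
    size = 12 - base
    return height

3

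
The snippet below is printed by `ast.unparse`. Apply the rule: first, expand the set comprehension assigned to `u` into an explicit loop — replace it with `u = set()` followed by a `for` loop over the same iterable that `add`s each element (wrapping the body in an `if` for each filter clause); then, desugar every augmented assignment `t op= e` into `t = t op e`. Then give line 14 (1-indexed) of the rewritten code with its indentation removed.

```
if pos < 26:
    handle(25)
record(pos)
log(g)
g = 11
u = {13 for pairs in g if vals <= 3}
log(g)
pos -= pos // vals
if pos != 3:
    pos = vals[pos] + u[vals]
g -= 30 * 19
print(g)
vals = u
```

Transformed code:
if pos < 26:
    handle(25)
record(pos)
log(g)
g = 11
u = set()
for pairs in g:
    if vals <= 3:
        u.add(13)
log(g)
pos = pos - pos // vals
if pos != 3:
    pos = vals[pos] + u[vals]
g = g - 30 * 19
print(g)
vals = u

g = g - 30 * 19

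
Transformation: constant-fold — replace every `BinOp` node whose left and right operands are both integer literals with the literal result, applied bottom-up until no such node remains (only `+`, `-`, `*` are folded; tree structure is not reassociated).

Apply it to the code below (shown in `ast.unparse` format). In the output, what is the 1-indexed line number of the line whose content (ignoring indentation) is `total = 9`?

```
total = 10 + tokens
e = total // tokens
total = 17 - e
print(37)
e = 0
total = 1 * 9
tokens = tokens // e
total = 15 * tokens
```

6

Transformed code:
total = 10 + tokens
e = total // tokens
total = 17 - e
print(37)
e = 0
total = 9
tokens = tokens // e
total = 15 * tokens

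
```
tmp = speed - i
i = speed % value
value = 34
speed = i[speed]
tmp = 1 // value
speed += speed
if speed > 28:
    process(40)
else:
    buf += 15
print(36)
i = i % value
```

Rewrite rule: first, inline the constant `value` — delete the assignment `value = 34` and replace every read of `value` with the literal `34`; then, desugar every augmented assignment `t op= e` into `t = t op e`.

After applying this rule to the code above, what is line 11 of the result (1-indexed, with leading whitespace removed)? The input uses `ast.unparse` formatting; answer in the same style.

i = i % 34

Transformed code:
tmp = speed - i
i = speed % 34
speed = i[speed]
tmp = 1 // 34
speed = speed + speed
if speed > 28:
    process(40)
else:
    buf = buf + 15
print(36)
i = i % 34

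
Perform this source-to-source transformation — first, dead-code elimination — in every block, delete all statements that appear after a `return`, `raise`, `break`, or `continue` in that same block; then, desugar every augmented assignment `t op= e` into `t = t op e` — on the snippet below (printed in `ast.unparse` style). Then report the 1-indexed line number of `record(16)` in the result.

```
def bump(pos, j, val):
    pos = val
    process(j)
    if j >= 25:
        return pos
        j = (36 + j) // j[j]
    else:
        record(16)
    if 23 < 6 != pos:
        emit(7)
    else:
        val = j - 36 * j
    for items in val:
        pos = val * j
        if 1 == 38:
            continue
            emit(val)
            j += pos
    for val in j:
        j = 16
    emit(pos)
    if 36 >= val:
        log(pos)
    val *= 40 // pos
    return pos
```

7

Transformed code:
def bump(pos, j, val):
    pos = val
    process(j)
    if j >= 25:
        return pos
    else:
        record(16)
    if 23 < 6 != pos:
        emit(7)
    else:
        val = j - 36 * j
    for items in val:
        pos = val * j
        if 1 == 38:
            continue
    for val in j:
        j = 16
    emit(pos)
    if 36 >= val:
        log(pos)
    val = val * (40 // pos)
    return pos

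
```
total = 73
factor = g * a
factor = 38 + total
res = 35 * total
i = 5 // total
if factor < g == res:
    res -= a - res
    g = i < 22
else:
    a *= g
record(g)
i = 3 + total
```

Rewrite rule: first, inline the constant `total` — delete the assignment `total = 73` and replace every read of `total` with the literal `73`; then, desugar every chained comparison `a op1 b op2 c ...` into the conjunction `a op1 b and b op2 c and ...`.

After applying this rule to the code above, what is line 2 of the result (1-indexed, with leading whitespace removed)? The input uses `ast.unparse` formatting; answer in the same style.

factor = 38 + 73

Transformed code:
factor = g * a
factor = 38 + 73
res = 35 * 73
i = 5 // 73
if factor < g and g == res:
    res -= a - res
    g = i < 22
else:
    a *= g
record(g)
i = 3 + 73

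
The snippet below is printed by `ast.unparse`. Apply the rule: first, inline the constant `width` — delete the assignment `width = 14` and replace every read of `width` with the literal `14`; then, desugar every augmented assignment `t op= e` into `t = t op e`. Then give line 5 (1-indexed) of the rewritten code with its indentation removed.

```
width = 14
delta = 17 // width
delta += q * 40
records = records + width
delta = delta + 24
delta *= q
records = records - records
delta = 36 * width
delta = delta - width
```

Transformed code:
delta = 17 // 14
delta = delta + q * 40
records = records + 14
delta = delta + 24
delta = delta * q
records = records - records
delta = 36 * 14
delta = delta - 14

delta = delta * q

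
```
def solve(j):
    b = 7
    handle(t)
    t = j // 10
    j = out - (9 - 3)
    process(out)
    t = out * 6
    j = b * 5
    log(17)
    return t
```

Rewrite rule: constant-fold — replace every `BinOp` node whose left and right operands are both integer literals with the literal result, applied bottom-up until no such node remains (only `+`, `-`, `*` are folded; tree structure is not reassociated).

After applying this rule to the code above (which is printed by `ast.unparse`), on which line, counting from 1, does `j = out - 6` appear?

5

Transformed code:
def solve(j):
    b = 7
    handle(t)
    t = j // 10
    j = out - 6
    process(out)
    t = out * 6
    j = b * 5
    log(17)
    return t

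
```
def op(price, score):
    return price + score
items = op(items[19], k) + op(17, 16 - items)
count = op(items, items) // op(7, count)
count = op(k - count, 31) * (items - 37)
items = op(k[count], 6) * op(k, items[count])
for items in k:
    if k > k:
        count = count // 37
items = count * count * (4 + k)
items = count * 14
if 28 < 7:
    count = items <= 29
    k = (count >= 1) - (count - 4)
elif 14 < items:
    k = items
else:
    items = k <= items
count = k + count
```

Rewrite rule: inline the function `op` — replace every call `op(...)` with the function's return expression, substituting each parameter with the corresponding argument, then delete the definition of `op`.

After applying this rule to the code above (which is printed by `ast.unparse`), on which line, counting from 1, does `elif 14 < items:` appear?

13

Transformed code:
items = items[19] + k + (17 + (16 - items))
count = (items + items) // (7 + count)
count = (k - count + 31) * (items - 37)
items = (k[count] + 6) * (k + items[count])
for items in k:
    if k > k:
        count = count // 37
items = count * count * (4 + k)
items = count * 14
if 28 < 7:
    count = items <= 29
    k = (count >= 1) - (count - 4)
elif 14 < items:
    k = items
else:
    items = k <= items
count = k + count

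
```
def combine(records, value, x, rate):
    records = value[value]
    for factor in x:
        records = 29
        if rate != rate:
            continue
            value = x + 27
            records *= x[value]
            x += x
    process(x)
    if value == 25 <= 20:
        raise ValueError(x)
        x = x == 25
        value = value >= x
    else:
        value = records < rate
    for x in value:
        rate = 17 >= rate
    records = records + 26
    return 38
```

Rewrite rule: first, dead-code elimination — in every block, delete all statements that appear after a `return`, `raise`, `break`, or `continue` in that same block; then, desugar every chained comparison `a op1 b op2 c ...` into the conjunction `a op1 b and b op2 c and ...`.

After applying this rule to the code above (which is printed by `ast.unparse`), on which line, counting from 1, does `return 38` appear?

15

Transformed code:
def combine(records, value, x, rate):
    records = value[value]
    for factor in x:
        records = 29
        if rate != rate:
            continue
    process(x)
    if value == 25 and 25 <= 20:
        raise ValueError(x)
    else:
        value = records < rate
    for x in value:
        rate = 17 >= rate
    records = records + 26
    return 38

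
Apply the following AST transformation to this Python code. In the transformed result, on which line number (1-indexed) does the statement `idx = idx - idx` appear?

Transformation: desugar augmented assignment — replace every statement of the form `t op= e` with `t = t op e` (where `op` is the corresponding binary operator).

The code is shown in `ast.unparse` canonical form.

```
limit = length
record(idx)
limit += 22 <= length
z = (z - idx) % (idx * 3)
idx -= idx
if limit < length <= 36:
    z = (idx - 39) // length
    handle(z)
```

Transformed code:
limit = length
record(idx)
limit = limit + (22 <= length)
z = (z - idx) % (idx * 3)
idx = idx - idx
if limit < length <= 36:
    z = (idx - 39) // length
    handle(z)

5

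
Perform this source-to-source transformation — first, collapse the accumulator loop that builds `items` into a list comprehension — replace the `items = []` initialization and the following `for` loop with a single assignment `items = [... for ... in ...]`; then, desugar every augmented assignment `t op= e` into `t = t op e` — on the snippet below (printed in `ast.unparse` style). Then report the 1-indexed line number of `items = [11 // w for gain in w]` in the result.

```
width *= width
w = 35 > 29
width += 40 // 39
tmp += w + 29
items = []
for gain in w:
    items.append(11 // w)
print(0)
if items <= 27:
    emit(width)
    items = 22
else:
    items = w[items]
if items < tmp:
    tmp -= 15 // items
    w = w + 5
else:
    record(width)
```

5

Transformed code:
width = width * width
w = 35 > 29
width = width + 40 // 39
tmp = tmp + (w + 29)
items = [11 // w for gain in w]
print(0)
if items <= 27:
    emit(width)
    items = 22
else:
    items = w[items]
if items < tmp:
    tmp = tmp - 15 // items
    w = w + 5
else:
    record(width)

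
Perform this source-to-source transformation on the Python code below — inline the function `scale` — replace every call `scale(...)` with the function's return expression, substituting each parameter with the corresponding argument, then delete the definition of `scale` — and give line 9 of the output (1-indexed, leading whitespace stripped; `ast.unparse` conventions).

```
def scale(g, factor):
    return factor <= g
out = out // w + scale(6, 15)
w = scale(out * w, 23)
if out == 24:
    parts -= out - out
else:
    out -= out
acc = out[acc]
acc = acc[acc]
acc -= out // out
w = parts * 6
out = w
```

acc -= out // out

Transformed code:
out = out // w + (15 <= 6)
w = 23 <= out * w
if out == 24:
    parts -= out - out
else:
    out -= out
acc = out[acc]
acc = acc[acc]
acc -= out // out
w = parts * 6
out = w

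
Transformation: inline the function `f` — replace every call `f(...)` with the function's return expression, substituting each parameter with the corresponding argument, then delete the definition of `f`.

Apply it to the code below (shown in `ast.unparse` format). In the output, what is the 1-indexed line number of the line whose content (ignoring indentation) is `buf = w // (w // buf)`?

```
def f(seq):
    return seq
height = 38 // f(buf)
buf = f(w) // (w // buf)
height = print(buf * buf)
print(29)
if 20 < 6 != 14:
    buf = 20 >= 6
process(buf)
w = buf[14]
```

2

Transformed code:
height = 38 // buf
buf = w // (w // buf)
height = print(buf * buf)
print(29)
if 20 < 6 != 14:
    buf = 20 >= 6
process(buf)
w = buf[14]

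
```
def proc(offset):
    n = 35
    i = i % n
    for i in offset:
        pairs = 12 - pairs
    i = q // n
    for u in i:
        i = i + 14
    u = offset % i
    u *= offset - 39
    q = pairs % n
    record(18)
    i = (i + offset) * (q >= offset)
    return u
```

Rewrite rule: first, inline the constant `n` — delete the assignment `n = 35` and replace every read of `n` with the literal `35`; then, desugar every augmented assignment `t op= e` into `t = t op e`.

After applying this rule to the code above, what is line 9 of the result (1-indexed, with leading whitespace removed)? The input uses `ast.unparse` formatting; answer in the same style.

Transformed code:
def proc(offset):
    i = i % 35
    for i in offset:
        pairs = 12 - pairs
    i = q // 35
    for u in i:
        i = i + 14
    u = offset % i
    u = u * (offset - 39)
    q = pairs % 35
    record(18)
    i = (i + offset) * (q >= offset)
    return u

u = u * (offset - 39)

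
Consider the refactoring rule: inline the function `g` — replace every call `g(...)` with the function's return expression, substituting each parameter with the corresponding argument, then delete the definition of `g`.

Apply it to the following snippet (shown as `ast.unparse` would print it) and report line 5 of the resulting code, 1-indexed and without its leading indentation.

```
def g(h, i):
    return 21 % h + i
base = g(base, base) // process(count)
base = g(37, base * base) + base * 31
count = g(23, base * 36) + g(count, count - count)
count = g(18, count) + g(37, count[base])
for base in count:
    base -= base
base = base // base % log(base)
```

for base in count:

Transformed code:
base = (21 % base + base) // process(count)
base = 21 % 37 + base * base + base * 31
count = 21 % 23 + base * 36 + (21 % count + (count - count))
count = 21 % 18 + count + (21 % 37 + count[base])
for base in count:
    base -= base
base = base // base % log(base)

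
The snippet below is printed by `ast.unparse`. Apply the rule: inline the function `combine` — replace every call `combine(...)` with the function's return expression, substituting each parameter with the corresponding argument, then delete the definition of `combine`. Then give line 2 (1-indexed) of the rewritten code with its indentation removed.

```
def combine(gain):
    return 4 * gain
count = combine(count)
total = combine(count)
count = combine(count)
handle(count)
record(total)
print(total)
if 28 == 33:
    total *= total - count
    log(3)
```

total = 4 * count

Transformed code:
count = 4 * count
total = 4 * count
count = 4 * count
handle(count)
record(total)
print(total)
if 28 == 33:
    total *= total - count
    log(3)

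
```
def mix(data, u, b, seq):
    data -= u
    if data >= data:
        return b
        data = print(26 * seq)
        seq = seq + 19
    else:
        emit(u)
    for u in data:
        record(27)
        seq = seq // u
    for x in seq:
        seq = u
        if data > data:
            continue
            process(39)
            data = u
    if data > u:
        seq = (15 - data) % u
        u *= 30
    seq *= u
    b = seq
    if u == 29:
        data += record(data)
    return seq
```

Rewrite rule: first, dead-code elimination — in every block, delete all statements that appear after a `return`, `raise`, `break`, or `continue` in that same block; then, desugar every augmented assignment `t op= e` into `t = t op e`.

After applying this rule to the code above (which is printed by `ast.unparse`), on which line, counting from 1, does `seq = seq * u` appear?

17

Transformed code:
def mix(data, u, b, seq):
    data = data - u
    if data >= data:
        return b
    else:
        emit(u)
    for u in data:
        record(27)
        seq = seq // u
    for x in seq:
        seq = u
        if data > data:
            continue
    if data > u:
        seq = (15 - data) % u
        u = u * 30
    seq = seq * u
    b = seq
    if u == 29:
        data = data + record(data)
    return seq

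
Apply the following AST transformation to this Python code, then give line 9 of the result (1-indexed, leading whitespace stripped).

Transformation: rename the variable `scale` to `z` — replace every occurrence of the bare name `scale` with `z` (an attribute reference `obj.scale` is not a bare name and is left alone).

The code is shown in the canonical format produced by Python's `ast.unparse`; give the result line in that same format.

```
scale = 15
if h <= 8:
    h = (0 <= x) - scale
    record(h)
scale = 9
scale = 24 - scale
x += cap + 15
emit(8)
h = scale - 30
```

Transformed code:
z = 15
if h <= 8:
    h = (0 <= x) - z
    record(h)
z = 9
z = 24 - z
x += cap + 15
emit(8)
h = z - 30

h = z - 30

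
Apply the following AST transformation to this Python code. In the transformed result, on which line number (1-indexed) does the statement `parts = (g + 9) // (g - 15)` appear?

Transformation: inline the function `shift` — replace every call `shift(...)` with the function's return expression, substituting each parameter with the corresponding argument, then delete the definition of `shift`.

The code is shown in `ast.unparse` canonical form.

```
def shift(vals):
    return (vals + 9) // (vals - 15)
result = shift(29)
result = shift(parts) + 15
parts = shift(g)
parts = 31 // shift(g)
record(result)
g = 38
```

Transformed code:
result = (29 + 9) // (29 - 15)
result = (parts + 9) // (parts - 15) + 15
parts = (g + 9) // (g - 15)
parts = 31 // ((g + 9) // (g - 15))
record(result)
g = 38

3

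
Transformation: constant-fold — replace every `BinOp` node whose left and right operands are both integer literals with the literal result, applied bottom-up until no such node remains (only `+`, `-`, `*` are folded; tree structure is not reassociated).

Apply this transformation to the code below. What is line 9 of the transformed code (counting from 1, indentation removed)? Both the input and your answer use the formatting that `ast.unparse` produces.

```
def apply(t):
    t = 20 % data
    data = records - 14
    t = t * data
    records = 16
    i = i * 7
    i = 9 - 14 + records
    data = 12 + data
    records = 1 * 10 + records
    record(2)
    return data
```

records = 10 + records

Transformed code:
def apply(t):
    t = 20 % data
    data = records - 14
    t = t * data
    records = 16
    i = i * 7
    i = -5 + records
    data = 12 + data
    records = 10 + records
    record(2)
    return data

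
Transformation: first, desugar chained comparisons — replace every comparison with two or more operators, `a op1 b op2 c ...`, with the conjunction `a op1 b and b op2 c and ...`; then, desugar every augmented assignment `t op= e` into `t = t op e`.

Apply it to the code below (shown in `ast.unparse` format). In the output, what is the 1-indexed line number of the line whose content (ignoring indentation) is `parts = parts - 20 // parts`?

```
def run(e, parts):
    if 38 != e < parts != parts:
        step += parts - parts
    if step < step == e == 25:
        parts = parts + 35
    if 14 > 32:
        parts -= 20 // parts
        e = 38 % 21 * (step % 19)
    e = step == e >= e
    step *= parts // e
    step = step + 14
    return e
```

Transformed code:
def run(e, parts):
    if 38 != e and e < parts and (parts != parts):
        step = step + (parts - parts)
    if step < step and step == e and (e == 25):
        parts = parts + 35
    if 14 > 32:
        parts = parts - 20 // parts
        e = 38 % 21 * (step % 19)
    e = step == e and e >= e
    step = step * (parts // e)
    step = step + 14
    return e

7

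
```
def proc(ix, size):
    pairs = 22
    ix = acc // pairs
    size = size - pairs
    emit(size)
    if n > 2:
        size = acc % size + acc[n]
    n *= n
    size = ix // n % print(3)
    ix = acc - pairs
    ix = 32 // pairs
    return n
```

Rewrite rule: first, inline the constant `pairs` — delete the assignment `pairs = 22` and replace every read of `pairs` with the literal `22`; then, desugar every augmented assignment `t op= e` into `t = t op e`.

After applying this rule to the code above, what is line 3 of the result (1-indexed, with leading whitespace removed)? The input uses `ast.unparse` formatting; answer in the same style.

size = size - 22

Transformed code:
def proc(ix, size):
    ix = acc // 22
    size = size - 22
    emit(size)
    if n > 2:
        size = acc % size + acc[n]
    n = n * n
    size = ix // n % print(3)
    ix = acc - 22
    ix = 32 // 22
    return n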